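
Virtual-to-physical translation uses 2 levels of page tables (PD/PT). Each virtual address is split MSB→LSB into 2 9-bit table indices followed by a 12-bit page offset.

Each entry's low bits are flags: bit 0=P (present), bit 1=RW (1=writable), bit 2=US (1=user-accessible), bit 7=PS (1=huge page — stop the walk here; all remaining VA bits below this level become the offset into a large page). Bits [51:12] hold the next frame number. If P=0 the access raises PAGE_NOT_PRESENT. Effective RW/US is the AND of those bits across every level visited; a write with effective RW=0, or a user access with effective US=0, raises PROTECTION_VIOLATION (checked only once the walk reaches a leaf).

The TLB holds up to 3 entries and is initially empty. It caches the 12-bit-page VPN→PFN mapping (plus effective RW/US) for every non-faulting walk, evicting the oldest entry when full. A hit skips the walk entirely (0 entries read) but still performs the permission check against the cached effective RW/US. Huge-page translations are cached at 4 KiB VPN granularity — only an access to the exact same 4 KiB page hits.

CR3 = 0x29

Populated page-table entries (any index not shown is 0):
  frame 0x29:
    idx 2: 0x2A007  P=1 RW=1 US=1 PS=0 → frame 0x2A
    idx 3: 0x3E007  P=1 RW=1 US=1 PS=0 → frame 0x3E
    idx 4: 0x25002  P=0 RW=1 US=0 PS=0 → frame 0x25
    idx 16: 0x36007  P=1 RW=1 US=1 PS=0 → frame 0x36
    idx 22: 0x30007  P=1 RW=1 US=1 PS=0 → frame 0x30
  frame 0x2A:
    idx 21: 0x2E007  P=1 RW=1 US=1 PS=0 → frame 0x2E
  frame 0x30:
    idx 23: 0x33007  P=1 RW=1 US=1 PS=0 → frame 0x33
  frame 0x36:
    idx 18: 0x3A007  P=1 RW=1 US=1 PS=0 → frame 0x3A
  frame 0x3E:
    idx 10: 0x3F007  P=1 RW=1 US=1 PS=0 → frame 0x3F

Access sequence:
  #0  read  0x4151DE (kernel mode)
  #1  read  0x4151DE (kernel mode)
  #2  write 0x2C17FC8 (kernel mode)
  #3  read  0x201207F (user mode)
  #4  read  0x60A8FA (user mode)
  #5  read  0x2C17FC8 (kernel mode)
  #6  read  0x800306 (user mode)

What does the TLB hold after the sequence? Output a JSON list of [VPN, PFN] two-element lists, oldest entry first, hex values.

Walk each access:
#0 VA=0x4151DE (r,kernel):
  [0] read 0x29 idx=2: raw=0x2A007 flags P=1 W=1 U=1 S=0
  [1] read 0x2A idx=21: raw=0x2E007 flags P=1 W=1 U=1 S=0
  → PA=0x2E1DE  (2 entries read)
#1 VA=0x4151DE (r,kernel):
  TLB hit vpn=0x415 → PA=0x2E1DE
#2 VA=0x2C17FC8 (w,kernel):
  [0] read 0x29 idx=22: raw=0x30007 flags P=1 W=1 U=1 S=0
  [1] read 0x30 idx=23: raw=0x33007 flags P=1 W=1 U=1 S=0
  → PA=0x33FC8  (2 entries read)
#3 VA=0x201207F (r,user):
  [0] read 0x29 idx=16: raw=0x36007 flags P=1 W=1 U=1 S=0
  [1] read 0x36 idx=18: raw=0x3A007 flags P=1 W=1 U=1 S=0
  → PA=0x3A07F  (2 entries read)
#4 VA=0x60A8FA (r,user):
  [0] read 0x29 idx=3: raw=0x3E007 flags P=1 W=1 U=1 S=0
  [1] read 0x3E idx=10: raw=0x3F007 flags P=1 W=1 U=1 S=0
  → PA=0x3F8FA  (2 entries read)
#5 VA=0x2C17FC8 (r,kernel):
  TLB hit vpn=0x2C17 → PA=0x33FC8
#6 VA=0x800306 (r,user):
  [0] read 0x29 idx=4: raw=0x25002 flags P=0 W=1 U=0 S=0
  ✗ PAGE_NOT_PRESENT  [1 reads]

TLB: [["0x2C17", "0x33"], ["0x2012", "0x3A"], ["0x60A", "0x3F"]]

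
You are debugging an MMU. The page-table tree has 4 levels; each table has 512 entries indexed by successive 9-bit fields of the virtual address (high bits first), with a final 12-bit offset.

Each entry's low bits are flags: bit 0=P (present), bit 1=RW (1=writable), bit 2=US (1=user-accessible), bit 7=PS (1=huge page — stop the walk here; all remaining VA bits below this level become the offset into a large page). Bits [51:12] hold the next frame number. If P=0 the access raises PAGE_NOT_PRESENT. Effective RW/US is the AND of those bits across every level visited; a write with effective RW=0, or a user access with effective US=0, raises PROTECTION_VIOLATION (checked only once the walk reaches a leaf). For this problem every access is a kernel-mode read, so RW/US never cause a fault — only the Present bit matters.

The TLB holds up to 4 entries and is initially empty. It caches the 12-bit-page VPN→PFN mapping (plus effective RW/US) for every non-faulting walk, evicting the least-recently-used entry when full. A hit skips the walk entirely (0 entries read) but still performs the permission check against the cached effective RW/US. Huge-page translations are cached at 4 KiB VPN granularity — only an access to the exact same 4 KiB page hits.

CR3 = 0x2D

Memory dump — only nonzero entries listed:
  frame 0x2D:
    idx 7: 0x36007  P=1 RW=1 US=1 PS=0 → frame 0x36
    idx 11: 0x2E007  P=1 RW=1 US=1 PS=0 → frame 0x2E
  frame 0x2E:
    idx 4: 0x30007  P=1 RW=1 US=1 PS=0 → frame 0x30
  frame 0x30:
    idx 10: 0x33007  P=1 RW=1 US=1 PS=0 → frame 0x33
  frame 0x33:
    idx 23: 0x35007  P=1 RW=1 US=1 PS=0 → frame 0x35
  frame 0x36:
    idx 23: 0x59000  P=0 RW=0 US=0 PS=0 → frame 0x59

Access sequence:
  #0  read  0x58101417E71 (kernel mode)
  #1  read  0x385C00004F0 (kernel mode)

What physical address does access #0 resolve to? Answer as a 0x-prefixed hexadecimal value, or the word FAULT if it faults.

Trace:
#0 VA=0x58101417E71 (r,kernel):
  L0 @0x2D[11] → 0x2E007  P=1,RW=1,US=1,PS=0
  L1 @0x2E[4] → 0x30007  P=1,RW=1,US=1,PS=0
  L2 @0x30[10] → 0x33007  P=1,RW=1,US=1,PS=0
  L3 @0x33[23] → 0x35007  P=1,RW=1,US=1,PS=0
  ⇒ phys 0x35E71  [4 reads]
#1 VA=0x385C00004F0 (r,kernel):
  L0 @0x2D[7] → 0x36007  P=1,RW=1,US=1,PS=0
  L1 @0x36[23] → 0x59000  P=0,RW=0,US=0,PS=0
  → PAGE_NOT_PRESENT  (2 entries read)

Access #0 PA: 0x35E71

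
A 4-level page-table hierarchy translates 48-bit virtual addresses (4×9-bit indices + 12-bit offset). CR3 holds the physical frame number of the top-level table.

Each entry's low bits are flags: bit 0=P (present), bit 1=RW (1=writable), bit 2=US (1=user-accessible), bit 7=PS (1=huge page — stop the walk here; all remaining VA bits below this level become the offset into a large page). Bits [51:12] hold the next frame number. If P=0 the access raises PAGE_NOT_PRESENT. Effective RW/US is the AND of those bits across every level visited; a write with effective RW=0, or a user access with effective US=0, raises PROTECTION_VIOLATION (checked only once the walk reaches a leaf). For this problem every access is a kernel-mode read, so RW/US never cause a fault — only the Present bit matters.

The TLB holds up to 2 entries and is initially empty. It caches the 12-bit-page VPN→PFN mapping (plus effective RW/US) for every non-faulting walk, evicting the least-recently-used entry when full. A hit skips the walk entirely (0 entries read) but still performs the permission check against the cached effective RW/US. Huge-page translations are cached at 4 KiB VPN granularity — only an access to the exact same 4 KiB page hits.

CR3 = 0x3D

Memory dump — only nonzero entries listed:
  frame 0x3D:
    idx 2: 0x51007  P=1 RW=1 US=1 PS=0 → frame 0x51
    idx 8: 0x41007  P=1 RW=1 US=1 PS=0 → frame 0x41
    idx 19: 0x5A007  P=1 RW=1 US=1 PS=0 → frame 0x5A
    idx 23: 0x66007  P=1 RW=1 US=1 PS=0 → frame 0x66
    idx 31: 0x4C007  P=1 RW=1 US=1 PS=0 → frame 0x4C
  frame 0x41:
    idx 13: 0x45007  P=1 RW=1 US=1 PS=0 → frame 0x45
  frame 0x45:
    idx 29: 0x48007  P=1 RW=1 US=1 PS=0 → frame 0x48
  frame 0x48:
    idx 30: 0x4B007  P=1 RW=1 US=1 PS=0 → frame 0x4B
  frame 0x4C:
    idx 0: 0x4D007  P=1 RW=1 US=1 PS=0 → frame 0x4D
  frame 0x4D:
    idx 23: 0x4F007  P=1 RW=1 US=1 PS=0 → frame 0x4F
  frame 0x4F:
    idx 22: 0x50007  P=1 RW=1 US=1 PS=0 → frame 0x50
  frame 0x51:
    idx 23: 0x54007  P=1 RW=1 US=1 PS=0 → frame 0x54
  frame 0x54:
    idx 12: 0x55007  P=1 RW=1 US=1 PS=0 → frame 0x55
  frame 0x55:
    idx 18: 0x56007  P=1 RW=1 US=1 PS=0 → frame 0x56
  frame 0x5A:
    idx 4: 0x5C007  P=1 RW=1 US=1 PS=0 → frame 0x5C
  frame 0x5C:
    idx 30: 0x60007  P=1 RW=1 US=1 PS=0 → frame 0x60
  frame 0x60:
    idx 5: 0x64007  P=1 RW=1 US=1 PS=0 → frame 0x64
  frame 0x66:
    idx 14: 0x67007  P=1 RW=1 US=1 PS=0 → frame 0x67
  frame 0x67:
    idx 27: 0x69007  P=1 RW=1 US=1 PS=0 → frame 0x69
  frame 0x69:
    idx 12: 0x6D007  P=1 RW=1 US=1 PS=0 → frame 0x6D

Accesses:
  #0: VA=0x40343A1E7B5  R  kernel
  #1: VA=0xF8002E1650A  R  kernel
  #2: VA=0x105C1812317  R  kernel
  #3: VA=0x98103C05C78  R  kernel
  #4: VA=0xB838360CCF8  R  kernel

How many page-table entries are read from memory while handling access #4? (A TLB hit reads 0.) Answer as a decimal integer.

Per-access translation:
#0 VA=0x40343A1E7B5 (r,kernel):
  lvl0: tbl 0x3D, slot 8 ⇒ 0x41007 (P1/RW1/US1/PS0)
  lvl1: tbl 0x41, slot 13 ⇒ 0x45007 (P1/RW1/US1/PS0)
  lvl2: tbl 0x45, slot 29 ⇒ 0x48007 (P1/RW1/US1/PS0)
  lvl3: tbl 0x48, slot 30 ⇒ 0x4B007 (P1/RW1/US1/PS0)
  → PA=0x4B7B5  (4 entries read)
#1 VA=0xF8002E1650A (r,kernel):
  lvl0: tbl 0x3D, slot 31 ⇒ 0x4C007 (P1/RW1/US1/PS0)
  lvl1: tbl 0x4C, slot 0 ⇒ 0x4D007 (P1/RW1/US1/PS0)
  lvl2: tbl 0x4D, slot 23 ⇒ 0x4F007 (P1/RW1/US1/PS0)
  lvl3: tbl 0x4F, slot 22 ⇒ 0x50007 (P1/RW1/US1/PS0)
  → PA=0x5050A  (4 entries read)
#2 VA=0x105C1812317 (r,kernel):
  lvl0: tbl 0x3D, slot 2 ⇒ 0x51007 (P1/RW1/US1/PS0)
  lvl1: tbl 0x51, slot 23 ⇒ 0x54007 (P1/RW1/US1/PS0)
  lvl2: tbl 0x54, slot 12 ⇒ 0x55007 (P1/RW1/US1/PS0)
  lvl3: tbl 0x55, slot 18 ⇒ 0x56007 (P1/RW1/US1/PS0)
  → PA=0x56317  (4 entries read)
#3 VA=0x98103C05C78 (r,kernel):
  lvl0: tbl 0x3D, slot 19 ⇒ 0x5A007 (P1/RW1/US1/PS0)
  lvl1: tbl 0x5A, slot 4 ⇒ 0x5C007 (P1/RW1/US1/PS0)
  lvl2: tbl 0x5C, slot 30 ⇒ 0x60007 (P1/RW1/US1/PS0)
  lvl3: tbl 0x60, slot 5 ⇒ 0x64007 (P1/RW1/US1/PS0)
  → PA=0x64C78  (4 entries read)
#4 VA=0xB838360CCF8 (r,kernel):
  lvl0: tbl 0x3D, slot 23 ⇒ 0x66007 (P1/RW1/US1/PS0)
  lvl1: tbl 0x66, slot 14 ⇒ 0x67007 (P1/RW1/US1/PS0)
  lvl2: tbl 0x67, slot 27 ⇒ 0x69007 (P1/RW1/US1/PS0)
  lvl3: tbl 0x69, slot 12 ⇒ 0x6D007 (P1/RW1/US1/PS0)
  → PA=0x6DCF8  (4 entries read)

Entries read for #4: 4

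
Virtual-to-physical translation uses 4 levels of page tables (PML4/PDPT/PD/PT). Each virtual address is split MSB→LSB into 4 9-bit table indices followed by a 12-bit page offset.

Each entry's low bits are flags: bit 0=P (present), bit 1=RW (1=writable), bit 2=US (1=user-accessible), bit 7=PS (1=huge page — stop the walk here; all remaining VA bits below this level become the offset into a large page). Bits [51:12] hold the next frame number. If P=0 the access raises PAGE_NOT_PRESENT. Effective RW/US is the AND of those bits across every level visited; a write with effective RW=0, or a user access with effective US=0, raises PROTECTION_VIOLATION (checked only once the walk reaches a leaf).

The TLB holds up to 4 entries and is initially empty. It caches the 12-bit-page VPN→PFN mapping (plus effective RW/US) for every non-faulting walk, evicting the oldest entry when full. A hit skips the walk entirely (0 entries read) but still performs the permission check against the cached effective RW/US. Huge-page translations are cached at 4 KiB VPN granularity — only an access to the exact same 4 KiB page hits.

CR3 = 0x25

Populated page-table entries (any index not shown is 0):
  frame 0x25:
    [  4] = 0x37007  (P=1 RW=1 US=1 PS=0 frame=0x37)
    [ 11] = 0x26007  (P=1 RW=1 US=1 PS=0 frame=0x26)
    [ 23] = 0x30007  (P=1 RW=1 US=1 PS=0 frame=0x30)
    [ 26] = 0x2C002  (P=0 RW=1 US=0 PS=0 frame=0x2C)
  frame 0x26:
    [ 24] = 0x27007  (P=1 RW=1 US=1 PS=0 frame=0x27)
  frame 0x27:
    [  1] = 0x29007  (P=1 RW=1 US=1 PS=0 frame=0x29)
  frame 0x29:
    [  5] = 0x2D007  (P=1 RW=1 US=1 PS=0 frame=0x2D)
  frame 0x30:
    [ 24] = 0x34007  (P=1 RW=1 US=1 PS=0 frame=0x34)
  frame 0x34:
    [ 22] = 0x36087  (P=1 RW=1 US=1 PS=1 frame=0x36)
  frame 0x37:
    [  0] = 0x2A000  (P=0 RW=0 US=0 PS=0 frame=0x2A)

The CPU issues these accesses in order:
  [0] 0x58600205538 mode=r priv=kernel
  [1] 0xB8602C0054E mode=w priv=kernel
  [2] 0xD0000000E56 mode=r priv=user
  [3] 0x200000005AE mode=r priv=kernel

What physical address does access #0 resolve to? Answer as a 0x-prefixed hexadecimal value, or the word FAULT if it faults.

Walk each access:
#0 VA=0x58600205538 (r,kernel):
  lvl0: tbl 0x25, slot 11 ⇒ 0x26007 (P1/RW1/US1/PS0)
  lvl1: tbl 0x26, slot 24 ⇒ 0x27007 (P1/RW1/US1/PS0)
  lvl2: tbl 0x27, slot 1 ⇒ 0x29007 (P1/RW1/US1/PS0)
  lvl3: tbl 0x29, slot 5 ⇒ 0x2D007 (P1/RW1/US1/PS0)
  ⇒ phys 0x2D538  [4 reads]
#1 VA=0xB8602C0054E (w,kernel):
  lvl0: tbl 0x25, slot 23 ⇒ 0x30007 (P1/RW1/US1/PS0)
  lvl1: tbl 0x30, slot 24 ⇒ 0x34007 (P1/RW1/US1/PS0)
  lvl2: tbl 0x34, slot 22 ⇒ 0x36087 (P1/RW1/US1/PS1)
  ⇒ phys 0x3654E (huge @L2)  [3 reads]
#2 VA=0xD0000000E56 (r,user):
  lvl0: tbl 0x25, slot 26 ⇒ 0x2C002 (P0/RW1/US0/PS0)
  ✗ PAGE_NOT_PRESENT  [1 reads]
#3 VA=0x200000005AE (r,kernel):
  lvl0: tbl 0x25, slot 4 ⇒ 0x37007 (P1/RW1/US1/PS0)
  lvl1: tbl 0x37, slot 0 ⇒ 0x2A000 (P0/RW0/US0/PS0)
  ✗ PAGE_NOT_PRESENT  [2 reads]

Access #0 PA: 0x2D538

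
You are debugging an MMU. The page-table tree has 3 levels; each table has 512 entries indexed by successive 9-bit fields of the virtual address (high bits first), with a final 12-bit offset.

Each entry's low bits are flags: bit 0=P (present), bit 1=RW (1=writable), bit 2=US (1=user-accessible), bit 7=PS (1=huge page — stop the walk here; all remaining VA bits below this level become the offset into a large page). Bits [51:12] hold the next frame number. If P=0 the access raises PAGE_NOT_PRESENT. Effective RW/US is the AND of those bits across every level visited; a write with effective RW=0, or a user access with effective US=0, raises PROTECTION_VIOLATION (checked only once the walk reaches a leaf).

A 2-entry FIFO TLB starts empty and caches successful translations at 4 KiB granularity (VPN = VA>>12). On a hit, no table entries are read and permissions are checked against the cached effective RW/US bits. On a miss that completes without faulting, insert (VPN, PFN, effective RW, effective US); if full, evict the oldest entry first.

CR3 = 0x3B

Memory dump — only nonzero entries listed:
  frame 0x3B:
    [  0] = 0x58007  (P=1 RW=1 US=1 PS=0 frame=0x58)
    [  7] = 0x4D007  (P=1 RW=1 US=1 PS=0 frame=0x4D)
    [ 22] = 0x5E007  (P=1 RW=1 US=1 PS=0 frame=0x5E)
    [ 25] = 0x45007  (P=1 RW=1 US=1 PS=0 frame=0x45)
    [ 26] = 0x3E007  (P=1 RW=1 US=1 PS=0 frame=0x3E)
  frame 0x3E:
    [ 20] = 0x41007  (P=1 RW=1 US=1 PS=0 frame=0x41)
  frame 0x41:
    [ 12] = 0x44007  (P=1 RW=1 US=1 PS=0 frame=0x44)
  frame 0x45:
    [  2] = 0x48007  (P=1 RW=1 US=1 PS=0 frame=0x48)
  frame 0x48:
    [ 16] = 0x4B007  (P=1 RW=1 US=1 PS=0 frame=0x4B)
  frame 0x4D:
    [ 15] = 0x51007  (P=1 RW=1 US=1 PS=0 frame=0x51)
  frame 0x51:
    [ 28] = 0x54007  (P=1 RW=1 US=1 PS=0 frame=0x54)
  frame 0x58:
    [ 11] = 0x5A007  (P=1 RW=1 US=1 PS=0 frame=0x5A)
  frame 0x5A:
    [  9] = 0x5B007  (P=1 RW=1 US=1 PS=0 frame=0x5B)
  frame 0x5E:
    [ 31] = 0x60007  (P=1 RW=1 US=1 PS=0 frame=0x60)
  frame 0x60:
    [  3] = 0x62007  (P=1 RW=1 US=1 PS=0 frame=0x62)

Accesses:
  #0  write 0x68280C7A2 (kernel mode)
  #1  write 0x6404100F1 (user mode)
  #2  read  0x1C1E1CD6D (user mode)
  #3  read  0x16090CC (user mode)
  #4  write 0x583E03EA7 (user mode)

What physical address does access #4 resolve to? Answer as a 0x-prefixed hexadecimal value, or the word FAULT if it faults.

Per-access translation:
#0 VA=0x68280C7A2 (w,kernel):
  lvl0: tbl 0x3B, slot 26 ⇒ 0x3E007 (P1/RW1/US1/PS0)
  lvl1: tbl 0x3E, slot 20 ⇒ 0x41007 (P1/RW1/US1/PS0)
  lvl2: tbl 0x41, slot 12 ⇒ 0x44007 (P1/RW1/US1/PS0)
  ⇒ phys 0x447A2  [3 reads]
#1 VA=0x6404100F1 (w,user):
  lvl0: tbl 0x3B, slot 25 ⇒ 0x45007 (P1/RW1/US1/PS0)
  lvl1: tbl 0x45, slot 2 ⇒ 0x48007 (P1/RW1/US1/PS0)
  lvl2: tbl 0x48, slot 16 ⇒ 0x4B007 (P1/RW1/US1/PS0)
  ⇒ phys 0x4B0F1  [3 reads]
#2 VA=0x1C1E1CD6D (r,user):
  lvl0: tbl 0x3B, slot 7 ⇒ 0x4D007 (P1/RW1/US1/PS0)
  lvl1: tbl 0x4D, slot 15 ⇒ 0x51007 (P1/RW1/US1/PS0)
  lvl2: tbl 0x51, slot 28 ⇒ 0x54007 (P1/RW1/US1/PS0)
  ⇒ phys 0x54D6D  [3 reads]
#3 VA=0x16090CC (r,user):
  lvl0: tbl 0x3B, slot 0 ⇒ 0x58007 (P1/RW1/US1/PS0)
  lvl1: tbl 0x58, slot 11 ⇒ 0x5A007 (P1/RW1/US1/PS0)
  lvl2: tbl 0x5A, slot 9 ⇒ 0x5B007 (P1/RW1/US1/PS0)
  ⇒ phys 0x5B0CC  [3 reads]
#4 VA=0x583E03EA7 (w,user):
  lvl0: tbl 0x3B, slot 22 ⇒ 0x5E007 (P1/RW1/US1/PS0)
  lvl1: tbl 0x5E, slot 31 ⇒ 0x60007 (P1/RW1/US1/PS0)
  lvl2: tbl 0x60, slot 3 ⇒ 0x62007 (P1/RW1/US1/PS0)
  ⇒ phys 0x62EA7  [3 reads]

Access #4 PA: 0x62EA7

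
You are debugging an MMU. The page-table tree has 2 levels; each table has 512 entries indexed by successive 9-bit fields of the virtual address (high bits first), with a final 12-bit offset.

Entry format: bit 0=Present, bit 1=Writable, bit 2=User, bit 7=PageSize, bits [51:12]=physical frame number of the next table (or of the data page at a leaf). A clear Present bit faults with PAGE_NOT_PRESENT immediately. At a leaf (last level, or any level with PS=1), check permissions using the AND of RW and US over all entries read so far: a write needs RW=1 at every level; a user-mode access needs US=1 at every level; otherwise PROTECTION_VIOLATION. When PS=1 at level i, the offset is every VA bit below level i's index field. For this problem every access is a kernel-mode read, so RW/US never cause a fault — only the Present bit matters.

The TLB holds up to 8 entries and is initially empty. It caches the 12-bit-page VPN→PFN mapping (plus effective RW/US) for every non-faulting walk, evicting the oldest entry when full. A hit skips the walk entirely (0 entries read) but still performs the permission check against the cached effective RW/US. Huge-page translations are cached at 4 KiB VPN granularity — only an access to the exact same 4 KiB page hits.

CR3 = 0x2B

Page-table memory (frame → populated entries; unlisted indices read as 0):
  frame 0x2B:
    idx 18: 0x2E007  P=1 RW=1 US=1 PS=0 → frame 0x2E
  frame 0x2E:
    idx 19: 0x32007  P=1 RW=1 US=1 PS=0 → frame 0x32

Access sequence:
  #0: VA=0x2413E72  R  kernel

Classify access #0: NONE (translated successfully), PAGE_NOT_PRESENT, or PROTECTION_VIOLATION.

Per-access translation:
#0 VA=0x2413E72 (r,kernel):
  L0 @0x2B[18] → 0x2E007  P=1,RW=1,US=1,PS=0
  L1 @0x2E[19] → 0x32007  P=1,RW=1,US=1,PS=0
  → PA=0x32E72  (2 entries read)

Access #0 fault: NONE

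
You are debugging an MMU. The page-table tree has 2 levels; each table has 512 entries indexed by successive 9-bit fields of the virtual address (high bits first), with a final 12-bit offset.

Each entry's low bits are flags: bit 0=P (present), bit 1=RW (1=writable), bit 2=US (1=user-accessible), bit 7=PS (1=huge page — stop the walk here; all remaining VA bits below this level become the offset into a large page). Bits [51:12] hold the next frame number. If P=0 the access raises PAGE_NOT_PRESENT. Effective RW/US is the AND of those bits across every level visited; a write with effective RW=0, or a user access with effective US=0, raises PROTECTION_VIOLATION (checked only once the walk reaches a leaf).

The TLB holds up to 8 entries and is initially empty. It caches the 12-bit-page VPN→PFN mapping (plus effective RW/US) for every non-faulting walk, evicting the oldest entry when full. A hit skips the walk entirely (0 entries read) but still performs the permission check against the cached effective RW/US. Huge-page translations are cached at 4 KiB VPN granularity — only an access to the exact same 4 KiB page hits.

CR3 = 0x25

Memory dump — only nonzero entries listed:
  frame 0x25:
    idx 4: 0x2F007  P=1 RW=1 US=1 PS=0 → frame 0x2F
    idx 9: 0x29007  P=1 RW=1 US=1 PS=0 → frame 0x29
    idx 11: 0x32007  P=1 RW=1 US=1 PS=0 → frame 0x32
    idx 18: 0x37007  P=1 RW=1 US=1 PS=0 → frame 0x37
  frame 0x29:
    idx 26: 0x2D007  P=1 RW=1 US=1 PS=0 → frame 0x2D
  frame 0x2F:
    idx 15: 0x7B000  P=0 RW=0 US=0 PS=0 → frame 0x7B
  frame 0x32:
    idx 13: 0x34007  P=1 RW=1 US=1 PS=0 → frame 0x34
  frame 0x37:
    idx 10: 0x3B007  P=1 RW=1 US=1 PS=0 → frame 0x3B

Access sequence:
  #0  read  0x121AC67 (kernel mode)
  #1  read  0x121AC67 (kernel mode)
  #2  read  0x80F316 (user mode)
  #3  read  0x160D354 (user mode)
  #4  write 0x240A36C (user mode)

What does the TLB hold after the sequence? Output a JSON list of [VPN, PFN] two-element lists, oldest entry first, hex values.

Walk each access:
#0 VA=0x121AC67 (r,kernel):
  L0: frame=0x25 idx=9 entry=0x29007 [P=1 RW=1 US=1 PS=0]
  L1: frame=0x29 idx=26 entry=0x2D007 [P=1 RW=1 US=1 PS=0]
  → PA=0x2DC67  (2 entries read)
#1 VA=0x121AC67 (r,kernel):
  TLB hit vpn=0x121A → PA=0x2DC67
#2 VA=0x80F316 (r,user):
  L0: frame=0x25 idx=4 entry=0x2F007 [P=1 RW=1 US=1 PS=0]
  L1: frame=0x2F idx=15 entry=0x7B000 [P=0 RW=0 US=0 PS=0]
  ✗ PAGE_NOT_PRESENT  [2 reads]
#3 VA=0x160D354 (r,user):
  L0: frame=0x25 idx=11 entry=0x32007 [P=1 RW=1 US=1 PS=0]
  L1: frame=0x32 idx=13 entry=0x34007 [P=1 RW=1 US=1 PS=0]
  → PA=0x34354  (2 entries read)
#4 VA=0x240A36C (w,user):
  L0: frame=0x25 idx=18 entry=0x37007 [P=1 RW=1 US=1 PS=0]
  L1: frame=0x37 idx=10 entry=0x3B007 [P=1 RW=1 US=1 PS=0]
  → PA=0x3B36C  (2 entries read)

TLB: [["0x121A", "0x2D"], ["0x160D", "0x34"], ["0x240A", "0x3B"]]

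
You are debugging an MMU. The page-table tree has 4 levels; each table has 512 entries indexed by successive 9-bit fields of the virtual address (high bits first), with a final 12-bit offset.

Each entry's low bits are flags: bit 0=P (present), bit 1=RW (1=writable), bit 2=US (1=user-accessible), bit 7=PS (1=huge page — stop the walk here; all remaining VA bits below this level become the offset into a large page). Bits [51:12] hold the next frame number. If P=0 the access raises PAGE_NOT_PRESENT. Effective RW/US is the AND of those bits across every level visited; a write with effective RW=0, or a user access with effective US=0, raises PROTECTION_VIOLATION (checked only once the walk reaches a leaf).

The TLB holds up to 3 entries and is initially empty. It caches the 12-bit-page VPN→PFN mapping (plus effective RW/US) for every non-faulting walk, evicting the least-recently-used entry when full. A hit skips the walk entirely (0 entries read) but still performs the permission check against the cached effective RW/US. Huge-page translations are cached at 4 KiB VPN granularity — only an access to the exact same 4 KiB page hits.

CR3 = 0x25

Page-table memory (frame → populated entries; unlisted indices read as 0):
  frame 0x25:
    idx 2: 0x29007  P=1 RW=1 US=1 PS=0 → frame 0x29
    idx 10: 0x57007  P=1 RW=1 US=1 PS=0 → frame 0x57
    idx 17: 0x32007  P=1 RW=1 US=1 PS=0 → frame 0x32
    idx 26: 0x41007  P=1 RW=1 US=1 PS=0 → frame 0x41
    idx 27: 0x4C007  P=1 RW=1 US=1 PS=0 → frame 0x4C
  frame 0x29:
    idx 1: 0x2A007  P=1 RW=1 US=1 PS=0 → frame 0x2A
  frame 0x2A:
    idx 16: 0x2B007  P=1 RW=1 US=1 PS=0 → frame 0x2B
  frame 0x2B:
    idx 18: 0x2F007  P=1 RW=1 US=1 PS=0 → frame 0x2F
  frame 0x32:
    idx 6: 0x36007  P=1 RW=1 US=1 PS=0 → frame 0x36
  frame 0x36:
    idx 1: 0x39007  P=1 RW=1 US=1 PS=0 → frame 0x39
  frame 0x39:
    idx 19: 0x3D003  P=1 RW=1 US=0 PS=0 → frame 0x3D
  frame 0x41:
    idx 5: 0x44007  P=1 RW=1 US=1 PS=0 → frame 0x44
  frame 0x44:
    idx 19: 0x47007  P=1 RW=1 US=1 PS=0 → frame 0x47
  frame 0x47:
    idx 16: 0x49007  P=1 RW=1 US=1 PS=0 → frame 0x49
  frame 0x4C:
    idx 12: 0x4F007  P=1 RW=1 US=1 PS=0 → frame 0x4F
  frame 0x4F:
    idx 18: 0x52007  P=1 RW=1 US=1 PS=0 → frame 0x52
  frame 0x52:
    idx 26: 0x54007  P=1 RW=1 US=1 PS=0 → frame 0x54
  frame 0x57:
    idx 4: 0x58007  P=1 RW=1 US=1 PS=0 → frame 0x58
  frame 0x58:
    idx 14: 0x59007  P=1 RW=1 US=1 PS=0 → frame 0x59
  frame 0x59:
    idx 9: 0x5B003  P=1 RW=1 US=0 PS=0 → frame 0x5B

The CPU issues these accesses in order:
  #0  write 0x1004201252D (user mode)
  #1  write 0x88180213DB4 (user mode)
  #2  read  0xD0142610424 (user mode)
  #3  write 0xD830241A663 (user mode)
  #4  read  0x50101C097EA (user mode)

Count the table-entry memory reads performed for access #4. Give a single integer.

Trace:
#0 VA=0x1004201252D (w,user):
  L0 @0x25[2] → 0x29007  P=1,RW=1,US=1,PS=0
  L1 @0x29[1] → 0x2A007  P=1,RW=1,US=1,PS=0
  L2 @0x2A[16] → 0x2B007  P=1,RW=1,US=1,PS=0
  L3 @0x2B[18] → 0x2F007  P=1,RW=1,US=1,PS=0
  ✓ 0x2F52D  — 4 lookups
#1 VA=0x88180213DB4 (w,user):
  L0 @0x25[17] → 0x32007  P=1,RW=1,US=1,PS=0
  L1 @0x32[6] → 0x36007  P=1,RW=1,US=1,PS=0
  L2 @0x36[1] → 0x39007  P=1,RW=1,US=1,PS=0
  L3 @0x39[19] → 0x3D003  P=1,RW=1,US=0,PS=0
  ⇒ fault: PROTECTION_VIOLATION  — 4 lookups
#2 VA=0xD0142610424 (r,user):
  L0 @0x25[26] → 0x41007  P=1,RW=1,US=1,PS=0
  L1 @0x41[5] → 0x44007  P=1,RW=1,US=1,PS=0
  L2 @0x44[19] → 0x47007  P=1,RW=1,US=1,PS=0
  L3 @0x47[16] → 0x49007  P=1,RW=1,US=1,PS=0
  ✓ 0x49424  — 4 lookups
#3 VA=0xD830241A663 (w,user):
  L0 @0x25[27] → 0x4C007  P=1,RW=1,US=1,PS=0
  L1 @0x4C[12] → 0x4F007  P=1,RW=1,US=1,PS=0
  L2 @0x4F[18] → 0x52007  P=1,RW=1,US=1,PS=0
  L3 @0x52[26] → 0x54007  P=1,RW=1,US=1,PS=0
  ✓ 0x54663  — 4 lookups
#4 VA=0x50101C097EA (r,user):
  L0 @0x25[10] → 0x57007  P=1,RW=1,US=1,PS=0
  L1 @0x57[4] → 0x58007  P=1,RW=1,US=1,PS=0
  L2 @0x58[14] → 0x59007  P=1,RW=1,US=1,PS=0
  L3 @0x59[9] → 0x5B003  P=1,RW=1,US=0,PS=0
  ⇒ fault: PROTECTION_VIOLATION  — 4 lookups

Entries read for #4: 4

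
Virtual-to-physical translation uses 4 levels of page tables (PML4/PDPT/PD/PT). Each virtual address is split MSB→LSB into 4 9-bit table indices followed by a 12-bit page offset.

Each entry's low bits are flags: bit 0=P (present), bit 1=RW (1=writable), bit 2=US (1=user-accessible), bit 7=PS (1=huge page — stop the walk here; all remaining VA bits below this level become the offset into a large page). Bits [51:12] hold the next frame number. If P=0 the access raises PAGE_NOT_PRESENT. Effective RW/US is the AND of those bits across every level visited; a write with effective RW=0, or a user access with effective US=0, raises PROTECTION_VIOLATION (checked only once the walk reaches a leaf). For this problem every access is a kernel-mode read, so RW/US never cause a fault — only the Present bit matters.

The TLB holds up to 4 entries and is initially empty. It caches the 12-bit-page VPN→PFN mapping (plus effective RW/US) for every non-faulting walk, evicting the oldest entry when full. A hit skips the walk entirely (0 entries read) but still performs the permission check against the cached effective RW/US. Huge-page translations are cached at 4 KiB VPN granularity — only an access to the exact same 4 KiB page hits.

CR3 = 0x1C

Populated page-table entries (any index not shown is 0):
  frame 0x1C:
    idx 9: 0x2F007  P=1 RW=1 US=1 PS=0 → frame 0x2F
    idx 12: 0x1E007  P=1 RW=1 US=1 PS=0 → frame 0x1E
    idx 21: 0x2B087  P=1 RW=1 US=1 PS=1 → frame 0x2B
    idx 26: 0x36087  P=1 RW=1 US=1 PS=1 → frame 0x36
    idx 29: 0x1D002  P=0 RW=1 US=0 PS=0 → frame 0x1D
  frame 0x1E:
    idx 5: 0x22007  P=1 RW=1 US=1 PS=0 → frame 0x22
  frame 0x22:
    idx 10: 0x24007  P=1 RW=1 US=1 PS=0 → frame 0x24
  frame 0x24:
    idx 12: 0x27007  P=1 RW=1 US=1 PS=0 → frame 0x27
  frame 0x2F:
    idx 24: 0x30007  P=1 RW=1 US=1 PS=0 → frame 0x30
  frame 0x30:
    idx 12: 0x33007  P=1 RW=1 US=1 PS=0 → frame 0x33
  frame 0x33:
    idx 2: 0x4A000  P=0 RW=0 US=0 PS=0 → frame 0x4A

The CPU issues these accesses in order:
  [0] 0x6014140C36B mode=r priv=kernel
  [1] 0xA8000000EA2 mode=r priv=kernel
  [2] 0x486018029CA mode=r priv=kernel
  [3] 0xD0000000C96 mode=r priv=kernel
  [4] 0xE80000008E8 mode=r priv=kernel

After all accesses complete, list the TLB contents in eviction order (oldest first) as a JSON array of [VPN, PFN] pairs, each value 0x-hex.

Trace:
#0 VA=0x6014140C36B (r,kernel):
  L0 @0x1C[12] → 0x1E007  P=1,RW=1,US=1,PS=0
  L1 @0x1E[5] → 0x22007  P=1,RW=1,US=1,PS=0
  L2 @0x22[10] → 0x24007  P=1,RW=1,US=1,PS=0
  L3 @0x24[12] → 0x27007  P=1,RW=1,US=1,PS=0
  ✓ 0x2736B  — 4 lookups
#1 VA=0xA8000000EA2 (r,kernel):
  L0 @0x1C[21] → 0x2B087  P=1,RW=1,US=1,PS=1
  ✓ 0x2BEA2 (huge @L0)  — 1 lookups
#2 VA=0x486018029CA (r,kernel):
  L0 @0x1C[9] → 0x2F007  P=1,RW=1,US=1,PS=0
  L1 @0x2F[24] → 0x30007  P=1,RW=1,US=1,PS=0
  L2 @0x30[12] → 0x33007  P=1,RW=1,US=1,PS=0
  L3 @0x33[2] → 0x4A000  P=0,RW=0,US=0,PS=0
  ✗ PAGE_NOT_PRESENT  [4 reads]
#3 VA=0xD0000000C96 (r,kernel):
  L0 @0x1C[26] → 0x36087  P=1,RW=1,US=1,PS=1
  ✓ 0x36C96 (huge @L0)  — 1 lookups
#4 VA=0xE80000008E8 (r,kernel):
  L0 @0x1C[29] → 0x1D002  P=0,RW=1,US=0,PS=0
  ✗ PAGE_NOT_PRESENT  [1 reads]

TLB: [["0x6014140C", "0x27"], ["0xA8000000", "0x2B"], ["0xD0000000", "0x36"]]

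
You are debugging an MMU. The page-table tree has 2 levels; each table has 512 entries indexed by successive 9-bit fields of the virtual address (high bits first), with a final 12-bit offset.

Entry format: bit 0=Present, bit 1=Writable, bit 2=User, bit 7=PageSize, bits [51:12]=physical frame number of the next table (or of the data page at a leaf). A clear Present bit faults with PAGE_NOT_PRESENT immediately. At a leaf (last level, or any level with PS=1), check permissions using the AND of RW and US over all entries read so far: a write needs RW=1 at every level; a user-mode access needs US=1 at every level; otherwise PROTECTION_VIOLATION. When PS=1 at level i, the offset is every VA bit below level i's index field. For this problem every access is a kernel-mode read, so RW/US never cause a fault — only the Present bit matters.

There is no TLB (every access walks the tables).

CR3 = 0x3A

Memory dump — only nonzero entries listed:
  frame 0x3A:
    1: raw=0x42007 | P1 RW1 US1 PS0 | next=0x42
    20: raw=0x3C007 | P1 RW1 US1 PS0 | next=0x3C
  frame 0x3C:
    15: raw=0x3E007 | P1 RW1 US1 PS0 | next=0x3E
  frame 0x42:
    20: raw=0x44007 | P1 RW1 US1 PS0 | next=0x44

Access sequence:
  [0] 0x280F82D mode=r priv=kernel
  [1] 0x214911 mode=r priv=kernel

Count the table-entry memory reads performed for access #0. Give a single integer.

Trace:
#0 VA=0x280F82D (r,kernel):
  L0: frame=0x3A idx=20 entry=0x3C007 [P=1 RW=1 US=1 PS=0]
  L1: frame=0x3C idx=15 entry=0x3E007 [P=1 RW=1 US=1 PS=0]
  → PA=0x3E82D  (2 entries read)
#1 VA=0x214911 (r,kernel):
  L0: frame=0x3A idx=1 entry=0x42007 [P=1 RW=1 US=1 PS=0]
  L1: frame=0x42 idx=20 entry=0x44007 [P=1 RW=1 US=1 PS=0]
  → PA=0x44911  (2 entries read)

Entries read for #0: 2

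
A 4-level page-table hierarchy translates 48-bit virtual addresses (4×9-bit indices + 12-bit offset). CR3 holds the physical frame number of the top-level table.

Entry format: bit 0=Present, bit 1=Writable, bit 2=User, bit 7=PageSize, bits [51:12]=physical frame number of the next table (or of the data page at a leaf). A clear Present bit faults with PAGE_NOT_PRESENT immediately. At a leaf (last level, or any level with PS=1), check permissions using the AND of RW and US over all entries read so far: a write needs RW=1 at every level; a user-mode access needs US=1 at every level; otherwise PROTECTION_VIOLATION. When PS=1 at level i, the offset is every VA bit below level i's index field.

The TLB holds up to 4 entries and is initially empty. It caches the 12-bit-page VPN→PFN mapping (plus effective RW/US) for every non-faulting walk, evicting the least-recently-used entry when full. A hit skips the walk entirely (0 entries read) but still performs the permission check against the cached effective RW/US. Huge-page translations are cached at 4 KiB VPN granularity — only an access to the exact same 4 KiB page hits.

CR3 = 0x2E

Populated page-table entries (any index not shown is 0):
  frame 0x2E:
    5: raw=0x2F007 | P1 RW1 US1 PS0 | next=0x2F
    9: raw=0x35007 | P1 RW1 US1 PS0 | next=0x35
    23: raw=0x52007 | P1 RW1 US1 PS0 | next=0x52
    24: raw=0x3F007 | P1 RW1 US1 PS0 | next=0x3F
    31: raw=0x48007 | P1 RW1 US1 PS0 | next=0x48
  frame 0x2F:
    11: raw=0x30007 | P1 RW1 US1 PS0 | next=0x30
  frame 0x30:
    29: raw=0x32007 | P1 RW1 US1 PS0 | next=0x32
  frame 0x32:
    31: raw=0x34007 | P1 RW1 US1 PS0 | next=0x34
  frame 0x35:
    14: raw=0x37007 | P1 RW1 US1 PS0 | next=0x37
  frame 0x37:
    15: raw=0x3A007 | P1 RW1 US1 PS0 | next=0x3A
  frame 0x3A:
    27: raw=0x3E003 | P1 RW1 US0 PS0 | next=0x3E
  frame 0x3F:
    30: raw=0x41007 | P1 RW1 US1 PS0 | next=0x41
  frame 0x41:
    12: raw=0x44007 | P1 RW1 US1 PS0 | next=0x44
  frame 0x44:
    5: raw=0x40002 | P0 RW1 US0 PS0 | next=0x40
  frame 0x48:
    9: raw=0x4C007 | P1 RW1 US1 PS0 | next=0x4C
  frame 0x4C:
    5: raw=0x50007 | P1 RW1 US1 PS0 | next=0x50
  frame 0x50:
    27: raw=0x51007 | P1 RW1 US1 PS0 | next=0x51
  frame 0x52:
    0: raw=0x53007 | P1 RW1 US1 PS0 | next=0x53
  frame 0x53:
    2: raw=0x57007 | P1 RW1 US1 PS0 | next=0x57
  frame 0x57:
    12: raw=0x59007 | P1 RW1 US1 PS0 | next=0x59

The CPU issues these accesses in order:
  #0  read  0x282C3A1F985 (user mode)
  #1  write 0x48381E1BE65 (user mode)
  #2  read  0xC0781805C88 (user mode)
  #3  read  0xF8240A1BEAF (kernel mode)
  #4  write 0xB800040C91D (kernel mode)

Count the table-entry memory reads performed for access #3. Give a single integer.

Walk each access:
#0 VA=0x282C3A1F985 (r,user):
  L0: frame=0x2E idx=5 entry=0x2F007 [P=1 RW=1 US=1 PS=0]
  L1: frame=0x2F idx=11 entry=0x30007 [P=1 RW=1 US=1 PS=0]
  L2: frame=0x30 idx=29 entry=0x32007 [P=1 RW=1 US=1 PS=0]
  L3: frame=0x32 idx=31 entry=0x34007 [P=1 RW=1 US=1 PS=0]
  → PA=0x34985  (4 entries read)
#1 VA=0x48381E1BE65 (w,user):
  L0: frame=0x2E idx=9 entry=0x35007 [P=1 RW=1 US=1 PS=0]
  L1: frame=0x35 idx=14 entry=0x37007 [P=1 RW=1 US=1 PS=0]
  L2: frame=0x37 idx=15 entry=0x3A007 [P=1 RW=1 US=1 PS=0]
  L3: frame=0x3A idx=27 entry=0x3E003 [P=1 RW=1 US=0 PS=0]
  ⇒ fault: PROTECTION_VIOLATION  — 4 lookups
#2 VA=0xC0781805C88 (r,user):
  L0: frame=0x2E idx=24 entry=0x3F007 [P=1 RW=1 US=1 PS=0]
  L1: frame=0x3F idx=30 entry=0x41007 [P=1 RW=1 US=1 PS=0]
  L2: frame=0x41 idx=12 entry=0x44007 [P=1 RW=1 US=1 PS=0]
  L3: frame=0x44 idx=5 entry=0x40002 [P=0 RW=1 US=0 PS=0]
  ⇒ fault: PAGE_NOT_PRESENT  — 4 lookups
#3 VA=0xF8240A1BEAF (r,kernel):
  L0: frame=0x2E idx=31 entry=0x48007 [P=1 RW=1 US=1 PS=0]
  L1: frame=0x48 idx=9 entry=0x4C007 [P=1 RW=1 US=1 PS=0]
  L2: frame=0x4C idx=5 entry=0x50007 [P=1 RW=1 US=1 PS=0]
  L3: frame=0x50 idx=27 entry=0x51007 [P=1 RW=1 US=1 PS=0]
  → PA=0x51EAF  (4 entries read)
#4 VA=0xB800040C91D (w,kernel):
  L0: frame=0x2E idx=23 entry=0x52007 [P=1 RW=1 US=1 PS=0]
  L1: frame=0x52 idx=0 entry=0x53007 [P=1 RW=1 US=1 PS=0]
  L2: frame=0x53 idx=2 entry=0x57007 [P=1 RW=1 US=1 PS=0]
  L3: frame=0x57 idx=12 entry=0x59007 [P=1 RW=1 US=1 PS=0]
  → PA=0x5991D  (4 entries read)

Entries read for #3: 4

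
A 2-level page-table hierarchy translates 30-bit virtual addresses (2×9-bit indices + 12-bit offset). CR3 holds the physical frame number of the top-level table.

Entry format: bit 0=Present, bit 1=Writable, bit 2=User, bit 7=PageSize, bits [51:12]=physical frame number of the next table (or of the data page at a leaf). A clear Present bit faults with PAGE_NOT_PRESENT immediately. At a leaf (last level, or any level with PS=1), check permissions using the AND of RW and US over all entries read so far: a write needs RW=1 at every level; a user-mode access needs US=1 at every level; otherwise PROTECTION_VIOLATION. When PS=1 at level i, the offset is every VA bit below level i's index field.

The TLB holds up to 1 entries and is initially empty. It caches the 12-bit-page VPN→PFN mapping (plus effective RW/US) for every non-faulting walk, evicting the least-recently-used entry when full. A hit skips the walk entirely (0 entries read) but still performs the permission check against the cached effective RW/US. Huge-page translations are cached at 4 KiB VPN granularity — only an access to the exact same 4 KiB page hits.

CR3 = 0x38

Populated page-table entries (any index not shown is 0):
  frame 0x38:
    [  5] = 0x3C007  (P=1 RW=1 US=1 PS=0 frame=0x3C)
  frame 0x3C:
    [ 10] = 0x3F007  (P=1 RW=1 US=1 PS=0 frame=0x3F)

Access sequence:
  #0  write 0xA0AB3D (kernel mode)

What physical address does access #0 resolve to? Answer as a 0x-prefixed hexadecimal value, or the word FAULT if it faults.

Trace:
#0 VA=0xA0AB3D (w,kernel):
  L0 @0x38[5] → 0x3C007  P=1,RW=1,US=1,PS=0
  L1 @0x3C[10] → 0x3F007  P=1,RW=1,US=1,PS=0
  ✓ 0x3FB3D  — 2 lookups

Access #0 PA: 0x3FB3D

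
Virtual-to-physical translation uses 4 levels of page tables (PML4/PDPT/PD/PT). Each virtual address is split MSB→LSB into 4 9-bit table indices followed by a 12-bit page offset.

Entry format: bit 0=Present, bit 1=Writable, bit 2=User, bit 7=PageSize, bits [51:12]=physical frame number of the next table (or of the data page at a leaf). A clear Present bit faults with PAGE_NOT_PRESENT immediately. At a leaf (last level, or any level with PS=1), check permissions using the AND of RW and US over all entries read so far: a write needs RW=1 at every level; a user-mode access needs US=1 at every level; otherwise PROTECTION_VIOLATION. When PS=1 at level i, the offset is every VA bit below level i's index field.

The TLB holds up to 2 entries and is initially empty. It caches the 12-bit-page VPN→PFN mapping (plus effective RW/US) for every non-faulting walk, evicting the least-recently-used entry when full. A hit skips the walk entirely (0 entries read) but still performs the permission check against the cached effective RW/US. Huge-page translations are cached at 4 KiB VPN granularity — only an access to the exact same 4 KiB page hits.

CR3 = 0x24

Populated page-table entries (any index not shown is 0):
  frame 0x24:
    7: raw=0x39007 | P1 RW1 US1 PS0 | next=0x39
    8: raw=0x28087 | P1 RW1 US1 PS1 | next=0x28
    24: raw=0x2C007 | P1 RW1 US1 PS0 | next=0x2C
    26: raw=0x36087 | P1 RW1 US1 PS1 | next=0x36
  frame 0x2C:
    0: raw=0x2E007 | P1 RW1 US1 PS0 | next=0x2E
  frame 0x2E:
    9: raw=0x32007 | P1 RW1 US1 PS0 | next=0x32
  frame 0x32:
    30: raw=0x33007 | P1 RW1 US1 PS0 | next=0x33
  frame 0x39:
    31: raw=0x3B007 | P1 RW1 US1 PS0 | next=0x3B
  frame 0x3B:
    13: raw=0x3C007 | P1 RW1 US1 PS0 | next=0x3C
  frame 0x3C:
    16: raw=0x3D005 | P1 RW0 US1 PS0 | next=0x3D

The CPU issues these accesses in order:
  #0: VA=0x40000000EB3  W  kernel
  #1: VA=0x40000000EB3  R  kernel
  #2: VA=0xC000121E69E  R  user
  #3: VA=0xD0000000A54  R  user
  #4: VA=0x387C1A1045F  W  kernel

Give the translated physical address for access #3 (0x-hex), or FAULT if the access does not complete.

Per-access translation:
#0 VA=0x40000000EB3 (w,kernel):
  lvl0: tbl 0x24, slot 8 ⇒ 0x28087 (P1/RW1/US1/PS1)
  ⇒ phys 0x28EB3 (huge @L0)  [1 reads]
#1 VA=0x40000000EB3 (r,kernel):
  TLB hit vpn=0x40000000 → PA=0x28EB3
#2 VA=0xC000121E69E (r,user):
  lvl0: tbl 0x24, slot 24 ⇒ 0x2C007 (P1/RW1/US1/PS0)
  lvl1: tbl 0x2C, slot 0 ⇒ 0x2E007 (P1/RW1/US1/PS0)
  lvl2: tbl 0x2E, slot 9 ⇒ 0x32007 (P1/RW1/US1/PS0)
  lvl3: tbl 0x32, slot 30 ⇒ 0x33007 (P1/RW1/US1/PS0)
  ⇒ phys 0x3369E  [4 reads]
#3 VA=0xD0000000A54 (r,user):
  lvl0: tbl 0x24, slot 26 ⇒ 0x36087 (P1/RW1/US1/PS1)
  ⇒ phys 0x36A54 (huge @L0)  [1 reads]
#4 VA=0x387C1A1045F (w,kernel):
  lvl0: tbl 0x24, slot 7 ⇒ 0x39007 (P1/RW1/US1/PS0)
  lvl1: tbl 0x39, slot 31 ⇒ 0x3B007 (P1/RW1/US1/PS0)
  lvl2: tbl 0x3B, slot 13 ⇒ 0x3C007 (P1/RW1/US1/PS0)
  lvl3: tbl 0x3C, slot 16 ⇒ 0x3D005 (P1/RW0/US1/PS0)
  → PROTECTION_VIOLATION  (4 entries read)

Access #3 PA: 0x36A54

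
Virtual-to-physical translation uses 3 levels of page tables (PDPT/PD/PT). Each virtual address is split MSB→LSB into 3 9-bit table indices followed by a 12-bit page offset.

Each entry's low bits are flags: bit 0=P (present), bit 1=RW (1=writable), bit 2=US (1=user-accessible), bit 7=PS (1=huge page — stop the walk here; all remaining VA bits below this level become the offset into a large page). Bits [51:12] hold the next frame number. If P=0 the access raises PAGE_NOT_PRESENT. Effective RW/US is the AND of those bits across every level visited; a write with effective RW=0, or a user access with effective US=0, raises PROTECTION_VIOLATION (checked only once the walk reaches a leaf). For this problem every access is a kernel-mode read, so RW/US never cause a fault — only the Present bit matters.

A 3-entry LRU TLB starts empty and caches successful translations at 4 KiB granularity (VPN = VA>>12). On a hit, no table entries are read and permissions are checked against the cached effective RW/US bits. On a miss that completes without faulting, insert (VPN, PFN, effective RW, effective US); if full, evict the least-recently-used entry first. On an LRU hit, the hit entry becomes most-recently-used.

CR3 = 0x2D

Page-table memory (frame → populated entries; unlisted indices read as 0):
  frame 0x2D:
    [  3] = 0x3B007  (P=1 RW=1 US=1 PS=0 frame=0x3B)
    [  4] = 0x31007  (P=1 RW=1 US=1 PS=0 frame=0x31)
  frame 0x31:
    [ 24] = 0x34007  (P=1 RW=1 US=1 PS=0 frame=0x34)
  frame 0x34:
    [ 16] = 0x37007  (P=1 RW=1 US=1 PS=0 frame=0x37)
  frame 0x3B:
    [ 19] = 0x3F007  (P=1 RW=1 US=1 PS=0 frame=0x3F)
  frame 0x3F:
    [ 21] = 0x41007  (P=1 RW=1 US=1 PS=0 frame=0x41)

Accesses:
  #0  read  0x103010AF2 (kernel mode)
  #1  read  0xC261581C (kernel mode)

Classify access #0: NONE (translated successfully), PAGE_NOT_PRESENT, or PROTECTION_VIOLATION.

Walk each access:
#0 VA=0x103010AF2 (r,kernel):
  L0: frame=0x2D idx=4 entry=0x31007 [P=1 RW=1 US=1 PS=0]
  L1: frame=0x31 idx=24 entry=0x34007 [P=1 RW=1 US=1 PS=0]
  L2: frame=0x34 idx=16 entry=0x37007 [P=1 RW=1 US=1 PS=0]
  → PA=0x37AF2  (3 entries read)
#1 VA=0xC261581C (r,kernel):
  L0: frame=0x2D idx=3 entry=0x3B007 [P=1 RW=1 US=1 PS=0]
  L1: frame=0x3B idx=19 entry=0x3F007 [P=1 RW=1 US=1 PS=0]
  L2: frame=0x3F idx=21 entry=0x41007 [P=1 RW=1 US=1 PS=0]
  → PA=0x4181C  (3 entries read)

Access #0 fault: NONE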